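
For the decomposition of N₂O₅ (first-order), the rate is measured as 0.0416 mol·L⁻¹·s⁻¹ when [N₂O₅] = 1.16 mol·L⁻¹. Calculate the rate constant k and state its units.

0.03586 s⁻¹

Step 1: rate = k[N₂O₅]^1, so k = rate / [N₂O₅]^1.
Step 2: k = 0.0416 / (1.16)^1 = 0.0416 / 1.16.
Step 3: k = 0.03586 s⁻¹.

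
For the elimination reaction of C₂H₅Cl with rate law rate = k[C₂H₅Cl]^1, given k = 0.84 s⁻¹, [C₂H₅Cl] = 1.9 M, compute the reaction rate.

1.596 M/s

Step 1: Identify the rate law: rate = k[C₂H₅Cl]^1
Step 2: Substitute values: rate = 0.84 × (1.9)^1
Step 3: Calculate: rate = 0.84 × 1.9 = 1.596 M/s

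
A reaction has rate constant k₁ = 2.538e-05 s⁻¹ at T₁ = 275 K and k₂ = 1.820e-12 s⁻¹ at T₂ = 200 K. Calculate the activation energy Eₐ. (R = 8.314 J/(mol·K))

100.3 kJ/mol

Step 1: Use the two-temperature Arrhenius form: ln(k₂/k₁) = -Eₐ/R × (1/T₂ - 1/T₁)
Step 2: ln(k₂/k₁) = ln(1.820e-12/2.538e-05) = ln(7.171e-08) = -16.4506
Step 3: 1/T₂ - 1/T₁ = 1/200 - 1/275 = 1.363636e-03 K⁻¹
Step 4: Eₐ = -R × ln(k₂/k₁) / (1/T₂ - 1/T₁) = -8.314 × -16.4506 / 1.363636e-03
Step 5: Eₐ = 1.0030e+05 J/mol = 100.3 kJ/mol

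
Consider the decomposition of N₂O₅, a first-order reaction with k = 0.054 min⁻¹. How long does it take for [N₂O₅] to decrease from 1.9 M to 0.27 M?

36.13 min

Step 1: For first-order: t = ln([N₂O₅]₀/[N₂O₅])/k
Step 2: t = ln(1.9/0.27)/0.054
Step 3: t = ln(7.037)/0.054
Step 4: t = 1.951/0.054 = 36.13 min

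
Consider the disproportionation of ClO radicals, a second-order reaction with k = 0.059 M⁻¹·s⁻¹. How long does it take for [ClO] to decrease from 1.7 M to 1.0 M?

6.979 s

Step 1: For second-order: t = (1/[ClO] - 1/[ClO]₀)/k
Step 2: t = (1/1.0 - 1/1.7)/0.059
Step 3: t = (1 - 0.5882)/0.059
Step 4: t = 0.4118/0.059 = 6.979 s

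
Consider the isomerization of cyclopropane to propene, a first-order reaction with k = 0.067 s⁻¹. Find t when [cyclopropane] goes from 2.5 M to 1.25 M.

10.35 s

Step 1: For first-order: t = ln([cyclopropane]₀/[cyclopropane])/k
Step 2: t = ln(2.5/1.25)/0.067
Step 3: t = ln(2)/0.067
Step 4: t = 0.6931/0.067 = 10.35 s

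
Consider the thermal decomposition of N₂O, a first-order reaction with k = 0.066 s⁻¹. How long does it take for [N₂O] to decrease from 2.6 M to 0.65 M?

21 s

Step 1: For first-order: t = ln([N₂O]₀/[N₂O])/k
Step 2: t = ln(2.6/0.65)/0.066
Step 3: t = ln(4)/0.066
Step 4: t = 1.386/0.066 = 21 s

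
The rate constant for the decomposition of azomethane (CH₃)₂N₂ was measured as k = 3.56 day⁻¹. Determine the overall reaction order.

first order (1)

Step 1: The units of k for an nth-order reaction are (concentration)^(1-n)·(time)⁻¹.
Step 2: Here k has units day⁻¹, so the concentration exponent is 0.
Step 3: 1 - n = 0 ⇒ n = 1. The reaction is first order.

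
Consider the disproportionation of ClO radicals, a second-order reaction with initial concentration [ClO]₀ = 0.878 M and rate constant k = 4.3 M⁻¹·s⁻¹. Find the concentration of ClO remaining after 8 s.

0.02814 M

Step 1: For a second-order reaction: 1/[ClO] = 1/[ClO]₀ + kt
Step 2: 1/[ClO] = 1/0.878 + 4.3 × 8
Step 3: 1/[ClO] = 1.139 + 34.4 = 35.54
Step 4: [ClO] = 1/35.54 = 0.02814 M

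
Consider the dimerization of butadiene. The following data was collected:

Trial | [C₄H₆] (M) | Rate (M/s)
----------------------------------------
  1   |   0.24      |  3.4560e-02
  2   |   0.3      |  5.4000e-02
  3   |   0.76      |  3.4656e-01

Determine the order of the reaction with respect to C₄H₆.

second order (2)

Step 1: Compare trials to find order n where rate₂/rate₁ = ([C₄H₆]₂/[C₄H₆]₁)^n
Step 2: rate₂/rate₁ = 5.4000e-02/3.4560e-02 = 1.562
Step 3: [C₄H₆]₂/[C₄H₆]₁ = 0.3/0.24 = 1.25
Step 4: n = ln(1.562)/ln(1.25) = 2.00 ≈ 2
Step 5: The reaction is second order in C₄H₆.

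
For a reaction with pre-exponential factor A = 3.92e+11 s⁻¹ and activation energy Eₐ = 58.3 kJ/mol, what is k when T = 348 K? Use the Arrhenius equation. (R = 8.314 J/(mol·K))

6.95e+02 s⁻¹

Step 1: Use the Arrhenius equation: k = A × exp(-Eₐ/RT)
Step 2: Convert Eₐ to J/mol: 58.3 kJ/mol = 58300 J/mol
Step 3: Calculate the exponent: -Eₐ/(RT) = -58300/(8.314 × 348) = -20.15020
Step 4: k = 3.92e+11 × exp(-20.15020)
Step 5: k = 3.92e+11 × 1.77370e-09 = 6.9529e+02 s⁻¹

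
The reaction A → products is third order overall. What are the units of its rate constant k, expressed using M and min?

M⁻²·min⁻¹

Step 1: For overall order n, rate = k × (concentration)^n.
Step 2: Rate has units M·min⁻¹; concentration term has units M^3.
Step 3: k = rate / (concentration)^n, so units of k = M^(1-3)·min⁻¹ = M⁻²·min⁻¹.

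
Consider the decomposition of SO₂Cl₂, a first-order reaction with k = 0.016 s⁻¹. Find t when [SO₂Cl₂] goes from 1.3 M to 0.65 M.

43.32 s

Step 1: For first-order: t = ln([SO₂Cl₂]₀/[SO₂Cl₂])/k
Step 2: t = ln(1.3/0.65)/0.016
Step 3: t = ln(2)/0.016
Step 4: t = 0.6931/0.016 = 43.32 s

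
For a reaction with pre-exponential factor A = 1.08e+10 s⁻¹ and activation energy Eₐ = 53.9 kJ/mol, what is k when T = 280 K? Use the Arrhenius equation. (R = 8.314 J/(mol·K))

9.50e-01 s⁻¹

Step 1: Use the Arrhenius equation: k = A × exp(-Eₐ/RT)
Step 2: Convert Eₐ to J/mol: 53.9 kJ/mol = 53900 J/mol
Step 3: Calculate the exponent: -Eₐ/(RT) = -53900/(8.314 × 280) = -23.15372
Step 4: k = 1.08e+10 × exp(-23.15372)
Step 5: k = 1.08e+10 × 8.79969e-11 = 9.5037e-01 s⁻¹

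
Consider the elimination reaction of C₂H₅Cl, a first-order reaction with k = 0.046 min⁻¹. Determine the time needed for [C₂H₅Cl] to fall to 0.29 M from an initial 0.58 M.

15.07 min

Step 1: For first-order: t = ln([C₂H₅Cl]₀/[C₂H₅Cl])/k
Step 2: t = ln(0.58/0.29)/0.046
Step 3: t = ln(2)/0.046
Step 4: t = 0.6931/0.046 = 15.07 min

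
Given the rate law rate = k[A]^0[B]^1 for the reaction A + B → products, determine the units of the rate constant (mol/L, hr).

hr⁻¹

Step 1: Overall order = 0 + 1 = 1.
Step 2: rate has units mol/L·hr⁻¹; [A]^0[B]^1 has units (mol/L)^1.
Step 3: k = rate/([A]^0[B]^1), so units of k = (mol/L)^(1-1)·hr⁻¹ = hr⁻¹.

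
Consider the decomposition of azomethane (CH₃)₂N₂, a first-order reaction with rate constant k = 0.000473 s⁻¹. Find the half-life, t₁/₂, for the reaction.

1465 s

Step 1: For a first-order reaction, t₁/₂ = ln(2)/k
Step 2: t₁/₂ = ln(2)/0.000473
Step 3: t₁/₂ = 0.6931/0.000473 = 1465 s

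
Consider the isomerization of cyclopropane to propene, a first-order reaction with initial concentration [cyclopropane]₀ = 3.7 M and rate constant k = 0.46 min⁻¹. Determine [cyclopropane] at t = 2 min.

1.475 M

Step 1: For a first-order reaction: [cyclopropane] = [cyclopropane]₀ × e^(-kt)
Step 2: [cyclopropane] = 3.7 × e^(-0.46 × 2)
Step 3: [cyclopropane] = 3.7 × e^(-0.92)
Step 4: [cyclopropane] = 3.7 × 0.398519 = 1.475 M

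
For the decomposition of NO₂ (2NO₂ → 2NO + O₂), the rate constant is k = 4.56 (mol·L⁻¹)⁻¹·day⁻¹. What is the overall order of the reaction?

second order (2)

Step 1: The units of k for an nth-order reaction are (concentration)^(1-n)·(time)⁻¹.
Step 2: Here k has units (mol·L⁻¹)⁻¹·day⁻¹, so the concentration exponent is -1.
Step 3: 1 - n = -1 ⇒ n = 2. The reaction is second order.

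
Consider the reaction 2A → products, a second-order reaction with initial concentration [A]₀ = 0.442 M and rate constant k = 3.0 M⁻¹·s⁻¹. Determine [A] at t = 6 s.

0.04935 M

Step 1: For a second-order reaction: 1/[A] = 1/[A]₀ + kt
Step 2: 1/[A] = 1/0.442 + 3.0 × 6
Step 3: 1/[A] = 2.262 + 18 = 20.26
Step 4: [A] = 1/20.26 = 0.04935 M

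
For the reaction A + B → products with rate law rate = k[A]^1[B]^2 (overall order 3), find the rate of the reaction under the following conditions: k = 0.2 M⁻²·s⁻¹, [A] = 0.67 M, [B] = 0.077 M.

0.0007945 M/s

Step 1: The rate law is rate = k[A]^1[B]^2, overall order = 1+2 = 3
Step 2: Substitute values: rate = 0.2 × (0.67)^1 × (0.077)^2
Step 3: rate = 0.2 × 0.67 × 0.005929 = 0.000794486 M/s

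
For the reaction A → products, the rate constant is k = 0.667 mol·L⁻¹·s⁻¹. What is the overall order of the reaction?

zeroth order (0)

Step 1: The units of k for an nth-order reaction are (concentration)^(1-n)·(time)⁻¹.
Step 2: Here k has units mol·L⁻¹·s⁻¹, so the concentration exponent is 1.
Step 3: 1 - n = 1 ⇒ n = 0. The reaction is zeroth order.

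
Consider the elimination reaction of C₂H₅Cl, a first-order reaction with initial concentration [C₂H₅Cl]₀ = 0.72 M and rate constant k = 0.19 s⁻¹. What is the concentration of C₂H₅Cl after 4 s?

0.3367 M

Step 1: For a first-order reaction: [C₂H₅Cl] = [C₂H₅Cl]₀ × e^(-kt)
Step 2: [C₂H₅Cl] = 0.72 × e^(-0.19 × 4)
Step 3: [C₂H₅Cl] = 0.72 × e^(-0.76)
Step 4: [C₂H₅Cl] = 0.72 × 0.467666 = 0.3367 M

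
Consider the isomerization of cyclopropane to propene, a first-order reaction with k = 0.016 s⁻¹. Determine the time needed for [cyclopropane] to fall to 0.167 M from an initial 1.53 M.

138.4 s

Step 1: For first-order: t = ln([cyclopropane]₀/[cyclopropane])/k
Step 2: t = ln(1.53/0.167)/0.016
Step 3: t = ln(9.162)/0.016
Step 4: t = 2.215/0.016 = 138.4 s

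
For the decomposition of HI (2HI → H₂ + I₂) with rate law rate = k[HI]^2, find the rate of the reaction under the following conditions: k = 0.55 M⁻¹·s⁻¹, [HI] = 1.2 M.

0.792 M/s

Step 1: Identify the rate law: rate = k[HI]^2
Step 2: Substitute values: rate = 0.55 × (1.2)^2
Step 3: Calculate: rate = 0.55 × 1.44 = 0.792 M/s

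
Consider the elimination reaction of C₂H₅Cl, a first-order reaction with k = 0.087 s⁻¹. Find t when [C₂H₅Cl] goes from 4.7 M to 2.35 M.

7.967 s

Step 1: For first-order: t = ln([C₂H₅Cl]₀/[C₂H₅Cl])/k
Step 2: t = ln(4.7/2.35)/0.087
Step 3: t = ln(2)/0.087
Step 4: t = 0.6931/0.087 = 7.967 s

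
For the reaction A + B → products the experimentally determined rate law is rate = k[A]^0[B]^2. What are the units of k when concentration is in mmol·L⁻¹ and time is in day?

(mmol·L⁻¹)⁻¹·day⁻¹

Step 1: Overall order = 0 + 2 = 2.
Step 2: rate has units mmol·L⁻¹·day⁻¹; [A]^0[B]^2 has units (mmol·L⁻¹)^2.
Step 3: k = rate/([A]^0[B]^2), so units of k = (mmol·L⁻¹)^(1-2)·day⁻¹ = (mmol·L⁻¹)⁻¹·day⁻¹.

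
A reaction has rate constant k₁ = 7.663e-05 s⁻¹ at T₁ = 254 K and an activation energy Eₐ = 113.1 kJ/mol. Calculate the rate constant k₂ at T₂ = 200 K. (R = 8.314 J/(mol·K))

4.021e-11 s⁻¹

Step 1: Use the two-temperature Arrhenius form: ln(k₂/k₁) = -Eₐ/R × (1/T₂ - 1/T₁)
Step 2: Convert Eₐ to J/mol: 113.1 kJ/mol = 113100 J/mol
Step 3: 1/T₂ - 1/T₁ = 1/200 - 1/254 = 1.062992e-03 K⁻¹
Step 4: ln(k₂/k₁) = -113100/8.314 × 1.062992e-03 = -14.46048
Step 5: k₂ = k₁ × exp(-14.46048) = 7.663e-05 × 5.24679e-07 = 4.021e-11 s⁻¹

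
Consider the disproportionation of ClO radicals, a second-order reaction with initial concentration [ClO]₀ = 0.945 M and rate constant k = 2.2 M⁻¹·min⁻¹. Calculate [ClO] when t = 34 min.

0.01318 M

Step 1: For a second-order reaction: 1/[ClO] = 1/[ClO]₀ + kt
Step 2: 1/[ClO] = 1/0.945 + 2.2 × 34
Step 3: 1/[ClO] = 1.058 + 74.8 = 75.86
Step 4: [ClO] = 1/75.86 = 0.01318 M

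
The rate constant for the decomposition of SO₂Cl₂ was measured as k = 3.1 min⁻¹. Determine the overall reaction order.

first order (1)

Step 1: The units of k for an nth-order reaction are (concentration)^(1-n)·(time)⁻¹.
Step 2: Here k has units min⁻¹, so the concentration exponent is 0.
Step 3: 1 - n = 0 ⇒ n = 1. The reaction is first order.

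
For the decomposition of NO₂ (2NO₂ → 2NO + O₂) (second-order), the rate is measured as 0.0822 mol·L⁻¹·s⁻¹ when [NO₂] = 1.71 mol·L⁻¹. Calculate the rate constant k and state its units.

0.02811 (mol·L⁻¹)⁻¹·s⁻¹

Step 1: rate = k[NO₂]^2, so k = rate / [NO₂]^2.
Step 2: k = 0.0822 / (1.71)^2 = 0.0822 / 2.924.
Step 3: k = 0.02811 (mol·L⁻¹)⁻¹·s⁻¹.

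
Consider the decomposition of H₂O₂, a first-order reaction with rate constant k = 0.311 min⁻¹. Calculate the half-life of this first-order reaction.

2.229 min

Step 1: For a first-order reaction, t₁/₂ = ln(2)/k
Step 2: t₁/₂ = ln(2)/0.311
Step 3: t₁/₂ = 0.6931/0.311 = 2.229 min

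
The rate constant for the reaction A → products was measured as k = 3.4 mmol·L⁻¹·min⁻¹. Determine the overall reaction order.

zeroth order (0)

Step 1: The units of k for an nth-order reaction are (concentration)^(1-n)·(time)⁻¹.
Step 2: Here k has units mmol·L⁻¹·min⁻¹, so the concentration exponent is 1.
Step 3: 1 - n = 1 ⇒ n = 0. The reaction is zeroth order.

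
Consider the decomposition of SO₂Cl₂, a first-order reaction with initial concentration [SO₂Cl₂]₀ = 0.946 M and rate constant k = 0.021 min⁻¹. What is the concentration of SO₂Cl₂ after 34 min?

0.4632 M

Step 1: For a first-order reaction: [SO₂Cl₂] = [SO₂Cl₂]₀ × e^(-kt)
Step 2: [SO₂Cl₂] = 0.946 × e^(-0.021 × 34)
Step 3: [SO₂Cl₂] = 0.946 × e^(-0.714)
Step 4: [SO₂Cl₂] = 0.946 × 0.489682 = 0.4632 M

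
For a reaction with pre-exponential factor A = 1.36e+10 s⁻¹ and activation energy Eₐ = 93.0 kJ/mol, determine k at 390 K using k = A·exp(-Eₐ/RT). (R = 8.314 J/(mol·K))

4.75e-03 s⁻¹

Step 1: Use the Arrhenius equation: k = A × exp(-Eₐ/RT)
Step 2: Convert Eₐ to J/mol: 93.0 kJ/mol = 93000 J/mol
Step 3: Calculate the exponent: -Eₐ/(RT) = -93000/(8.314 × 390) = -28.68193
Step 4: k = 1.36e+10 × exp(-28.68193)
Step 5: k = 1.36e+10 × 3.49620e-13 = 4.7548e-03 s⁻¹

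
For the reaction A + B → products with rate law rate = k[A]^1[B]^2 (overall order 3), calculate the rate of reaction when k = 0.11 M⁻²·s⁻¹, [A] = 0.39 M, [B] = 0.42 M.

0.007568 M/s

Step 1: The rate law is rate = k[A]^1[B]^2, overall order = 1+2 = 3
Step 2: Substitute values: rate = 0.11 × (0.39)^1 × (0.42)^2
Step 3: rate = 0.11 × 0.39 × 0.1764 = 0.00756756 M/s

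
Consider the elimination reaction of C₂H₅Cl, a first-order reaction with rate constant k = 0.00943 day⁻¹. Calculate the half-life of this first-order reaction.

73.5 day

Step 1: For a first-order reaction, t₁/₂ = ln(2)/k
Step 2: t₁/₂ = ln(2)/0.00943
Step 3: t₁/₂ = 0.6931/0.00943 = 73.5 day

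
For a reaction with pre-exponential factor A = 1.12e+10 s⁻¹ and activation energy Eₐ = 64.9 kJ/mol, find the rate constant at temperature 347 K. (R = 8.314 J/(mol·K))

1.90e+00 s⁻¹

Step 1: Use the Arrhenius equation: k = A × exp(-Eₐ/RT)
Step 2: Convert Eₐ to J/mol: 64.9 kJ/mol = 64900 J/mol
Step 3: Calculate the exponent: -Eₐ/(RT) = -64900/(8.314 × 347) = -22.49599
Step 4: k = 1.12e+10 × exp(-22.49599)
Step 5: k = 1.12e+10 × 1.69870e-10 = 1.9025e+00 s⁻¹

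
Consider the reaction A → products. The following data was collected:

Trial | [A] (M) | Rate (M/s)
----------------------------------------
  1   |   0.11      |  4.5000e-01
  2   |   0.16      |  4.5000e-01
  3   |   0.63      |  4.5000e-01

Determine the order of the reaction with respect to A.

zeroth order (0)

Step 1: Compare trials - when concentration changes, rate stays constant.
Step 2: rate₂/rate₁ = 4.5000e-01/4.5000e-01 = 1
Step 3: [A]₂/[A]₁ = 0.16/0.11 = 1.455
Step 4: Since rate ratio ≈ (conc ratio)^0, the reaction is zeroth order.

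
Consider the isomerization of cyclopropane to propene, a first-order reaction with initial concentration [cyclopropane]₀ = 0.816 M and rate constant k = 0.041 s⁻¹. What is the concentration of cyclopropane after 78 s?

0.03333 M

Step 1: For a first-order reaction: [cyclopropane] = [cyclopropane]₀ × e^(-kt)
Step 2: [cyclopropane] = 0.816 × e^(-0.041 × 78)
Step 3: [cyclopropane] = 0.816 × e^(-3.198)
Step 4: [cyclopropane] = 0.816 × 0.0408438 = 0.03333 M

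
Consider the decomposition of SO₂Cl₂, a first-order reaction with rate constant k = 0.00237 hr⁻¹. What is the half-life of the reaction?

292.5 hr

Step 1: For a first-order reaction, t₁/₂ = ln(2)/k
Step 2: t₁/₂ = ln(2)/0.00237
Step 3: t₁/₂ = 0.6931/0.00237 = 292.5 hr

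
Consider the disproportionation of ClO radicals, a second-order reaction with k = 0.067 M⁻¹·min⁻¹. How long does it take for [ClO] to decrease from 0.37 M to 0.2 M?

34.29 min

Step 1: For second-order: t = (1/[ClO] - 1/[ClO]₀)/k
Step 2: t = (1/0.2 - 1/0.37)/0.067
Step 3: t = (5 - 2.703)/0.067
Step 4: t = 2.297/0.067 = 34.29 min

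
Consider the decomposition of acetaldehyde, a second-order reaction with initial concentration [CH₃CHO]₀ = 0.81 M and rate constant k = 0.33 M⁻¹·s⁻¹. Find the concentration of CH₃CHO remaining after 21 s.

0.1225 M

Step 1: For a second-order reaction: 1/[CH₃CHO] = 1/[CH₃CHO]₀ + kt
Step 2: 1/[CH₃CHO] = 1/0.81 + 0.33 × 21
Step 3: 1/[CH₃CHO] = 1.235 + 6.93 = 8.165
Step 4: [CH₃CHO] = 1/8.165 = 0.1225 M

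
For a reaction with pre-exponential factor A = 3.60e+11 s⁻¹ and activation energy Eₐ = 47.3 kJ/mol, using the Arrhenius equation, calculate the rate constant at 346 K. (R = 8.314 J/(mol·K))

2.60e+04 s⁻¹

Step 1: Use the Arrhenius equation: k = A × exp(-Eₐ/RT)
Step 2: Convert Eₐ to J/mol: 47.3 kJ/mol = 47300 J/mol
Step 3: Calculate the exponent: -Eₐ/(RT) = -47300/(8.314 × 346) = -16.44277
Step 4: k = 3.60e+11 × exp(-16.44277)
Step 5: k = 3.60e+11 × 7.22763e-08 = 2.6019e+04 s⁻¹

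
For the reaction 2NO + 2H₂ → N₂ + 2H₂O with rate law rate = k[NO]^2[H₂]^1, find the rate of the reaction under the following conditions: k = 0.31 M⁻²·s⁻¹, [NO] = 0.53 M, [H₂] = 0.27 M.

0.02351 M/s

Step 1: The rate law is rate = k[NO]^2[H₂]^1
Step 2: Substitute: rate = 0.31 × (0.53)^2 × (0.27)^1
Step 3: rate = 0.31 × 0.2809 × 0.27 = 0.0235113 M/s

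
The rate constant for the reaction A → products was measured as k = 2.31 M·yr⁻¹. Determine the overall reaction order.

zeroth order (0)

Step 1: The units of k for an nth-order reaction are (concentration)^(1-n)·(time)⁻¹.
Step 2: Here k has units M·yr⁻¹, so the concentration exponent is 1.
Step 3: 1 - n = 1 ⇒ n = 0. The reaction is zeroth order.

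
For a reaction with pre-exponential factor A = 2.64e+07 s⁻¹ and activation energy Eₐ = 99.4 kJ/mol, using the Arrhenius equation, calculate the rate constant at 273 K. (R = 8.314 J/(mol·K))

2.52e-12 s⁻¹

Step 1: Use the Arrhenius equation: k = A × exp(-Eₐ/RT)
Step 2: Convert Eₐ to J/mol: 99.4 kJ/mol = 99400 J/mol
Step 3: Calculate the exponent: -Eₐ/(RT) = -99400/(8.314 × 273) = -43.79391
Step 4: k = 2.64e+07 × exp(-43.79391)
Step 5: k = 2.64e+07 × 9.56195e-20 = 2.5244e-12 s⁻¹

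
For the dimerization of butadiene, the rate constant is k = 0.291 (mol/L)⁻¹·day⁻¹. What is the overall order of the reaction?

second order (2)

Step 1: The units of k for an nth-order reaction are (concentration)^(1-n)·(time)⁻¹.
Step 2: Here k has units (mol/L)⁻¹·day⁻¹, so the concentration exponent is -1.
Step 3: 1 - n = -1 ⇒ n = 2. The reaction is second order.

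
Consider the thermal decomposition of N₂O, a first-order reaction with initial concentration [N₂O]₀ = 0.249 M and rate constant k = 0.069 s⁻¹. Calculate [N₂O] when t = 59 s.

0.004248 M

Step 1: For a first-order reaction: [N₂O] = [N₂O]₀ × e^(-kt)
Step 2: [N₂O] = 0.249 × e^(-0.069 × 59)
Step 3: [N₂O] = 0.249 × e^(-4.071)
Step 4: [N₂O] = 0.249 × 0.0170603 = 0.004248 M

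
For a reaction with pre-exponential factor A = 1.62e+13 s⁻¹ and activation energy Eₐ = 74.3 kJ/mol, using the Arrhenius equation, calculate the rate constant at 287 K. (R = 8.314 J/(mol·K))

4.86e-01 s⁻¹

Step 1: Use the Arrhenius equation: k = A × exp(-Eₐ/RT)
Step 2: Convert Eₐ to J/mol: 74.3 kJ/mol = 74300 J/mol
Step 3: Calculate the exponent: -Eₐ/(RT) = -74300/(8.314 × 287) = -31.13844
Step 4: k = 1.62e+13 × exp(-31.13844)
Step 5: k = 1.62e+13 × 2.99742e-14 = 4.8558e-01 s⁻¹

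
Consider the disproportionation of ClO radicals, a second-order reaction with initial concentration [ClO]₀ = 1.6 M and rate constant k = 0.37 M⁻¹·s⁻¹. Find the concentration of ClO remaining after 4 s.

0.4751 M

Step 1: For a second-order reaction: 1/[ClO] = 1/[ClO]₀ + kt
Step 2: 1/[ClO] = 1/1.6 + 0.37 × 4
Step 3: 1/[ClO] = 0.625 + 1.48 = 2.105
Step 4: [ClO] = 1/2.105 = 0.4751 M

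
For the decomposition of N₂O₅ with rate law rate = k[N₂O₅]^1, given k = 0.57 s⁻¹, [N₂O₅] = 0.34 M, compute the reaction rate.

0.1938 M/s

Step 1: Identify the rate law: rate = k[N₂O₅]^1
Step 2: Substitute values: rate = 0.57 × (0.34)^1
Step 3: Calculate: rate = 0.57 × 0.34 = 0.1938 M/s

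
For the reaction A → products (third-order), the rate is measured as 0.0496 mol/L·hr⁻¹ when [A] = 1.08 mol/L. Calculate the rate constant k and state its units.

0.03937 (mol/L)⁻²·hr⁻¹

Step 1: rate = k[A]^3, so k = rate / [A]^3.
Step 2: k = 0.0496 / (1.08)^3 = 0.0496 / 1.26.
Step 3: k = 0.03937 (mol/L)⁻²·hr⁻¹.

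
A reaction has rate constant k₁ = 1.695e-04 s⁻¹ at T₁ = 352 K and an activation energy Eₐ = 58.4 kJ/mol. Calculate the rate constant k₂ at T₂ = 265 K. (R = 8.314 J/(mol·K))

2.421e-07 s⁻¹

Step 1: Use the two-temperature Arrhenius form: ln(k₂/k₁) = -Eₐ/R × (1/T₂ - 1/T₁)
Step 2: Convert Eₐ to J/mol: 58.4 kJ/mol = 58400 J/mol
Step 3: 1/T₂ - 1/T₁ = 1/265 - 1/352 = 9.326758e-04 K⁻¹
Step 4: ln(k₂/k₁) = -58400/8.314 × 9.326758e-04 = -6.55139
Step 5: k₂ = k₁ × exp(-6.55139) = 1.695e-04 × 1.42813e-03 = 2.421e-07 s⁻¹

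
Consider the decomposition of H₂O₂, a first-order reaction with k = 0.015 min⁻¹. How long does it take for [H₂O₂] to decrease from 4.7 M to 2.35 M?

46.21 min

Step 1: For first-order: t = ln([H₂O₂]₀/[H₂O₂])/k
Step 2: t = ln(4.7/2.35)/0.015
Step 3: t = ln(2)/0.015
Step 4: t = 0.6931/0.015 = 46.21 min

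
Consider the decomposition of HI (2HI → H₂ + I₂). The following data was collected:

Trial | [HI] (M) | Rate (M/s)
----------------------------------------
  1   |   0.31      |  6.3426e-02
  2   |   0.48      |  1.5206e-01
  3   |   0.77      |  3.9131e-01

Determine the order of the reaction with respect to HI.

second order (2)

Step 1: Compare trials to find order n where rate₂/rate₁ = ([HI]₂/[HI]₁)^n
Step 2: rate₂/rate₁ = 1.5206e-01/6.3426e-02 = 2.398
Step 3: [HI]₂/[HI]₁ = 0.48/0.31 = 1.548
Step 4: n = ln(2.398)/ln(1.548) = 2.00 ≈ 2
Step 5: The reaction is second order in HI.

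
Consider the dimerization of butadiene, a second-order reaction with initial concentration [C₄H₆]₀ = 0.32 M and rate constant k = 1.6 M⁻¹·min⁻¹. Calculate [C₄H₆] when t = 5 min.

0.08989 M

Step 1: For a second-order reaction: 1/[C₄H₆] = 1/[C₄H₆]₀ + kt
Step 2: 1/[C₄H₆] = 1/0.32 + 1.6 × 5
Step 3: 1/[C₄H₆] = 3.125 + 8 = 11.12
Step 4: [C₄H₆] = 1/11.12 = 0.08989 M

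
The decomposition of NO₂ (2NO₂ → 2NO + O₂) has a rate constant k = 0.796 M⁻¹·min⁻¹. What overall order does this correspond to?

second order (2)

Step 1: The units of k for an nth-order reaction are (concentration)^(1-n)·(time)⁻¹.
Step 2: Here k has units M⁻¹·min⁻¹, so the concentration exponent is -1.
Step 3: 1 - n = -1 ⇒ n = 2. The reaction is second order.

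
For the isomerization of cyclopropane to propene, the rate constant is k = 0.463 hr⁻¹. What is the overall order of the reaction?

first order (1)

Step 1: The units of k for an nth-order reaction are (concentration)^(1-n)·(time)⁻¹.
Step 2: Here k has units hr⁻¹, so the concentration exponent is 0.
Step 3: 1 - n = 0 ⇒ n = 1. The reaction is first order.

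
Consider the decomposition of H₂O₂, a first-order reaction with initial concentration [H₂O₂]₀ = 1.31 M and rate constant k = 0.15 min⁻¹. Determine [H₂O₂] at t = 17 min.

0.1023 M

Step 1: For a first-order reaction: [H₂O₂] = [H₂O₂]₀ × e^(-kt)
Step 2: [H₂O₂] = 1.31 × e^(-0.15 × 17)
Step 3: [H₂O₂] = 1.31 × e^(-2.55)
Step 4: [H₂O₂] = 1.31 × 0.0780817 = 0.1023 M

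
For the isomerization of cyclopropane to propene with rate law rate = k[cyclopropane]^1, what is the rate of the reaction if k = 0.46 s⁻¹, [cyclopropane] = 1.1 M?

0.506 M/s

Step 1: Identify the rate law: rate = k[cyclopropane]^1
Step 2: Substitute values: rate = 0.46 × (1.1)^1
Step 3: Calculate: rate = 0.46 × 1.1 = 0.506 M/s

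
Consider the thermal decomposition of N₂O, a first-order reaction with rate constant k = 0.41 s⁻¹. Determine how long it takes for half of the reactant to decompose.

1.691 s

Step 1: For a first-order reaction, t₁/₂ = ln(2)/k
Step 2: t₁/₂ = ln(2)/0.41
Step 3: t₁/₂ = 0.6931/0.41 = 1.691 s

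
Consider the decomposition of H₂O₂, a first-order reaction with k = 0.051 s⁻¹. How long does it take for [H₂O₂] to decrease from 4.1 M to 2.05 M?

13.59 s

Step 1: For first-order: t = ln([H₂O₂]₀/[H₂O₂])/k
Step 2: t = ln(4.1/2.05)/0.051
Step 3: t = ln(2)/0.051
Step 4: t = 0.6931/0.051 = 13.59 s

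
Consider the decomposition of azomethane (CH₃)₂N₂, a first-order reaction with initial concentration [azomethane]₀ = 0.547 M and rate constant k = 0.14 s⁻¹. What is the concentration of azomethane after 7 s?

0.2053 M

Step 1: For a first-order reaction: [azomethane] = [azomethane]₀ × e^(-kt)
Step 2: [azomethane] = 0.547 × e^(-0.14 × 7)
Step 3: [azomethane] = 0.547 × e^(-0.98)
Step 4: [azomethane] = 0.547 × 0.375311 = 0.2053 M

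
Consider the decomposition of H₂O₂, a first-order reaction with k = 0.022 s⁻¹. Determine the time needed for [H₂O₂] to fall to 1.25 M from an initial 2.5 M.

31.51 s

Step 1: For first-order: t = ln([H₂O₂]₀/[H₂O₂])/k
Step 2: t = ln(2.5/1.25)/0.022
Step 3: t = ln(2)/0.022
Step 4: t = 0.6931/0.022 = 31.51 s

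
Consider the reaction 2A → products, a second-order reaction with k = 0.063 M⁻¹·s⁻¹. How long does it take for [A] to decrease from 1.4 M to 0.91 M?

6.105 s

Step 1: For second-order: t = (1/[A] - 1/[A]₀)/k
Step 2: t = (1/0.91 - 1/1.4)/0.063
Step 3: t = (1.099 - 0.7143)/0.063
Step 4: t = 0.3846/0.063 = 6.105 s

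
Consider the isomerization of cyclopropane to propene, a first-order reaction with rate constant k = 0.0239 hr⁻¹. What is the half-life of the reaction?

29 hr

Step 1: For a first-order reaction, t₁/₂ = ln(2)/k
Step 2: t₁/₂ = ln(2)/0.0239
Step 3: t₁/₂ = 0.6931/0.0239 = 29 hr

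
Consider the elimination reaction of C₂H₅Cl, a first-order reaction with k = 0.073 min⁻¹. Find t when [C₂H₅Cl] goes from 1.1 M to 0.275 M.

18.99 min

Step 1: For first-order: t = ln([C₂H₅Cl]₀/[C₂H₅Cl])/k
Step 2: t = ln(1.1/0.275)/0.073
Step 3: t = ln(4)/0.073
Step 4: t = 1.386/0.073 = 18.99 min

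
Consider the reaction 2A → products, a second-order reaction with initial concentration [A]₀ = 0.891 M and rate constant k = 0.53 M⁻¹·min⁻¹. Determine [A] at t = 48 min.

0.03765 M

Step 1: For a second-order reaction: 1/[A] = 1/[A]₀ + kt
Step 2: 1/[A] = 1/0.891 + 0.53 × 48
Step 3: 1/[A] = 1.122 + 25.44 = 26.56
Step 4: [A] = 1/26.56 = 0.03765 M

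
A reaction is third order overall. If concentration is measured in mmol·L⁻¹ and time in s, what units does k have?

(mmol·L⁻¹)⁻²·s⁻¹

Step 1: For overall order n, rate = k × (concentration)^n.
Step 2: Rate has units mmol·L⁻¹·s⁻¹; concentration term has units (mmol·L⁻¹)^3.
Step 3: k = rate / (concentration)^n, so units of k = (mmol·L⁻¹)^(1-3)·s⁻¹ = (mmol·L⁻¹)⁻²·s⁻¹.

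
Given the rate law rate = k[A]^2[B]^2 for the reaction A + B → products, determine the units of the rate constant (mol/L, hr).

(mol/L)⁻³·hr⁻¹

Step 1: Overall order = 2 + 2 = 4.
Step 2: rate has units mol/L·hr⁻¹; [A]^2[B]^2 has units (mol/L)^4.
Step 3: k = rate/([A]^2[B]^2), so units of k = (mol/L)^(1-4)·hr⁻¹ = (mol/L)⁻³·hr⁻¹.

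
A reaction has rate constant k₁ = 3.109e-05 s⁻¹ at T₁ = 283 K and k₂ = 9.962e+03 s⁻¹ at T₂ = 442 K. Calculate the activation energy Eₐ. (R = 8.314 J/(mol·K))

128.1 kJ/mol

Step 1: Use the two-temperature Arrhenius form: ln(k₂/k₁) = -Eₐ/R × (1/T₂ - 1/T₁)
Step 2: ln(k₂/k₁) = ln(9.962e+03/3.109e-05) = ln(3.20425e+08) = 19.5852
Step 3: 1/T₂ - 1/T₁ = 1/442 - 1/283 = -1.271125e-03 K⁻¹
Step 4: Eₐ = -R × ln(k₂/k₁) / (1/T₂ - 1/T₁) = -8.314 × 19.5852 / -1.271125e-03
Step 5: Eₐ = 1.2810e+05 J/mol = 128.1 kJ/mol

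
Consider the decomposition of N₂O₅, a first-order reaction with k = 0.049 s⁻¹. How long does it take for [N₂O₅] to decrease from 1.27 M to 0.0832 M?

55.62 s

Step 1: For first-order: t = ln([N₂O₅]₀/[N₂O₅])/k
Step 2: t = ln(1.27/0.0832)/0.049
Step 3: t = ln(15.26)/0.049
Step 4: t = 2.726/0.049 = 55.62 s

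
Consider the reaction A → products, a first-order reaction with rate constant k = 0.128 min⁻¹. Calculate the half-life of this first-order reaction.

5.415 min

Step 1: For a first-order reaction, t₁/₂ = ln(2)/k
Step 2: t₁/₂ = ln(2)/0.128
Step 3: t₁/₂ = 0.6931/0.128 = 5.415 min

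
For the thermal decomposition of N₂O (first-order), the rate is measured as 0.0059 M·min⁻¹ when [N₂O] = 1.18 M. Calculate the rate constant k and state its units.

0.005 min⁻¹

Step 1: rate = k[N₂O]^1, so k = rate / [N₂O]^1.
Step 2: k = 0.0059 / (1.18)^1 = 0.0059 / 1.18.
Step 3: k = 0.005 min⁻¹.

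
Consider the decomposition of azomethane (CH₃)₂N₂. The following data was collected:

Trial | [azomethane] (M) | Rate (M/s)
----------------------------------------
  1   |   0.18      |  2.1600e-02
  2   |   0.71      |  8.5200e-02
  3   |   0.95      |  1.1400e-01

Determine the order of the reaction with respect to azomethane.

first order (1)

Step 1: Compare trials to find order n where rate₂/rate₁ = ([azomethane]₂/[azomethane]₁)^n
Step 2: rate₂/rate₁ = 8.5200e-02/2.1600e-02 = 3.944
Step 3: [azomethane]₂/[azomethane]₁ = 0.71/0.18 = 3.944
Step 4: n = ln(3.944)/ln(3.944) = 1.00 ≈ 1
Step 5: The reaction is first order in azomethane.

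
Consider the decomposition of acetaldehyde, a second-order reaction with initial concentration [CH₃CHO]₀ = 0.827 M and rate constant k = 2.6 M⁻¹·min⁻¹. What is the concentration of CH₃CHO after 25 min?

0.0151 M

Step 1: For a second-order reaction: 1/[CH₃CHO] = 1/[CH₃CHO]₀ + kt
Step 2: 1/[CH₃CHO] = 1/0.827 + 2.6 × 25
Step 3: 1/[CH₃CHO] = 1.209 + 65 = 66.21
Step 4: [CH₃CHO] = 1/66.21 = 0.0151 M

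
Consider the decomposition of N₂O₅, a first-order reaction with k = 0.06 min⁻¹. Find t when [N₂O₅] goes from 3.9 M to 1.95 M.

11.55 min

Step 1: For first-order: t = ln([N₂O₅]₀/[N₂O₅])/k
Step 2: t = ln(3.9/1.95)/0.06
Step 3: t = ln(2)/0.06
Step 4: t = 0.6931/0.06 = 11.55 min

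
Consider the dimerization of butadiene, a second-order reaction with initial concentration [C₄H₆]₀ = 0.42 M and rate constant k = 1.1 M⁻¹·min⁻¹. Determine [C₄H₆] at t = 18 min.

0.04508 M

Step 1: For a second-order reaction: 1/[C₄H₆] = 1/[C₄H₆]₀ + kt
Step 2: 1/[C₄H₆] = 1/0.42 + 1.1 × 18
Step 3: 1/[C₄H₆] = 2.381 + 19.8 = 22.18
Step 4: [C₄H₆] = 1/22.18 = 0.04508 M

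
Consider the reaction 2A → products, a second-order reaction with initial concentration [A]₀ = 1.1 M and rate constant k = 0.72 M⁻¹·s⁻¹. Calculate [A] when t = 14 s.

0.091 M

Step 1: For a second-order reaction: 1/[A] = 1/[A]₀ + kt
Step 2: 1/[A] = 1/1.1 + 0.72 × 14
Step 3: 1/[A] = 0.9091 + 10.08 = 10.99
Step 4: [A] = 1/10.99 = 0.091 M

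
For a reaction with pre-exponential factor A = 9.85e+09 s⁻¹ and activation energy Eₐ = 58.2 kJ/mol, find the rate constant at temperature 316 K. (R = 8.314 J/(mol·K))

2.36e+00 s⁻¹

Step 1: Use the Arrhenius equation: k = A × exp(-Eₐ/RT)
Step 2: Convert Eₐ to J/mol: 58.2 kJ/mol = 58200 J/mol
Step 3: Calculate the exponent: -Eₐ/(RT) = -58200/(8.314 × 316) = -22.15266
Step 4: k = 9.85e+09 × exp(-22.15266)
Step 5: k = 9.85e+09 × 2.39454e-10 = 2.3586e+00 s⁻¹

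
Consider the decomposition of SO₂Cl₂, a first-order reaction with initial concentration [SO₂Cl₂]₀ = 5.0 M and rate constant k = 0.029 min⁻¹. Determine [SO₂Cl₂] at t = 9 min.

3.851 M

Step 1: For a first-order reaction: [SO₂Cl₂] = [SO₂Cl₂]₀ × e^(-kt)
Step 2: [SO₂Cl₂] = 5.0 × e^(-0.029 × 9)
Step 3: [SO₂Cl₂] = 5.0 × e^(-0.261)
Step 4: [SO₂Cl₂] = 5.0 × 0.770281 = 3.851 M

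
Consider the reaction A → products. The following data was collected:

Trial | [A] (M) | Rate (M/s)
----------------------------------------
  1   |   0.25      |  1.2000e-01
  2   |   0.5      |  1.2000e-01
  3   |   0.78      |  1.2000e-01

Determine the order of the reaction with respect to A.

zeroth order (0)

Step 1: Compare trials - when concentration changes, rate stays constant.
Step 2: rate₂/rate₁ = 1.2000e-01/1.2000e-01 = 1
Step 3: [A]₂/[A]₁ = 0.5/0.25 = 2
Step 4: Since rate ratio ≈ (conc ratio)^0, the reaction is zeroth order.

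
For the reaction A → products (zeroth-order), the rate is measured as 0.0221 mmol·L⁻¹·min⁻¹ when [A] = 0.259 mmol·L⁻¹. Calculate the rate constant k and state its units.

0.0221 mmol·L⁻¹·min⁻¹

Step 1: For a zeroth-order reaction, rate = k (independent of concentration).
Step 2: k = rate = 0.0221 mmol·L⁻¹·min⁻¹.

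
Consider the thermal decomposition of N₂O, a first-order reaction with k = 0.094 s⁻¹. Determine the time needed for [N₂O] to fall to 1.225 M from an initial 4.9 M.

14.75 s

Step 1: For first-order: t = ln([N₂O]₀/[N₂O])/k
Step 2: t = ln(4.9/1.225)/0.094
Step 3: t = ln(4)/0.094
Step 4: t = 1.386/0.094 = 14.75 s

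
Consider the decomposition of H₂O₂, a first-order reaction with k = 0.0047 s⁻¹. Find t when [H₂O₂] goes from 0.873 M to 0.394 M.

169.3 s

Step 1: For first-order: t = ln([H₂O₂]₀/[H₂O₂])/k
Step 2: t = ln(0.873/0.394)/0.0047
Step 3: t = ln(2.216)/0.0047
Step 4: t = 0.7956/0.0047 = 169.3 s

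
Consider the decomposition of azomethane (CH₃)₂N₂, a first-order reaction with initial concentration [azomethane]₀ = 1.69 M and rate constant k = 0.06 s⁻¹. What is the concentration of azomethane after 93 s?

0.006376 M

Step 1: For a first-order reaction: [azomethane] = [azomethane]₀ × e^(-kt)
Step 2: [azomethane] = 1.69 × e^(-0.06 × 93)
Step 3: [azomethane] = 1.69 × e^(-5.58)
Step 4: [azomethane] = 1.69 × 0.00377257 = 0.006376 M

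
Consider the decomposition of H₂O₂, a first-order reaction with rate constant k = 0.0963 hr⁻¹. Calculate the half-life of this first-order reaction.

7.198 hr

Step 1: For a first-order reaction, t₁/₂ = ln(2)/k
Step 2: t₁/₂ = ln(2)/0.0963
Step 3: t₁/₂ = 0.6931/0.0963 = 7.198 hr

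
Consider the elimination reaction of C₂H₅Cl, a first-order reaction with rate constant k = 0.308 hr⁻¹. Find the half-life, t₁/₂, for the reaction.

2.25 hr

Step 1: For a first-order reaction, t₁/₂ = ln(2)/k
Step 2: t₁/₂ = ln(2)/0.308
Step 3: t₁/₂ = 0.6931/0.308 = 2.25 hr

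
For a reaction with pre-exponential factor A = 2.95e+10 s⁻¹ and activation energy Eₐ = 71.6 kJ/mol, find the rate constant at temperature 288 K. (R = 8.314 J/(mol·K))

3.04e-03 s⁻¹

Step 1: Use the Arrhenius equation: k = A × exp(-Eₐ/RT)
Step 2: Convert Eₐ to J/mol: 71.6 kJ/mol = 71600 J/mol
Step 3: Calculate the exponent: -Eₐ/(RT) = -71600/(8.314 × 288) = -29.90271
Step 4: k = 2.95e+10 × exp(-29.90271)
Step 5: k = 2.95e+10 × 1.03138e-13 = 3.0426e-03 s⁻¹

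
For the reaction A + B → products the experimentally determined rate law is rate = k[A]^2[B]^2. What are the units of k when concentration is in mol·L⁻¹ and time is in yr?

(mol·L⁻¹)⁻³·yr⁻¹

Step 1: Overall order = 2 + 2 = 4.
Step 2: rate has units mol·L⁻¹·yr⁻¹; [A]^2[B]^2 has units (mol·L⁻¹)^4.
Step 3: k = rate/([A]^2[B]^2), so units of k = (mol·L⁻¹)^(1-4)·yr⁻¹ = (mol·L⁻¹)⁻³·yr⁻¹.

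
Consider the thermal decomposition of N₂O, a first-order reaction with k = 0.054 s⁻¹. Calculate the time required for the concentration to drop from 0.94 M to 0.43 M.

14.48 s

Step 1: For first-order: t = ln([N₂O]₀/[N₂O])/k
Step 2: t = ln(0.94/0.43)/0.054
Step 3: t = ln(2.186)/0.054
Step 4: t = 0.7821/0.054 = 14.48 s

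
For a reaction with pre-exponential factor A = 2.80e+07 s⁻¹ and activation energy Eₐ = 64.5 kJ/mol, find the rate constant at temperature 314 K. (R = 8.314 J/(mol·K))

5.21e-04 s⁻¹

Step 1: Use the Arrhenius equation: k = A × exp(-Eₐ/RT)
Step 2: Convert Eₐ to J/mol: 64.5 kJ/mol = 64500 J/mol
Step 3: Calculate the exponent: -Eₐ/(RT) = -64500/(8.314 × 314) = -24.70700
Step 4: k = 2.80e+07 × exp(-24.70700)
Step 5: k = 2.80e+07 × 1.86160e-11 = 5.2125e-04 s⁻¹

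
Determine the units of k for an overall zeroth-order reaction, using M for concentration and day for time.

M·day⁻¹

Step 1: For overall order n, rate = k × (concentration)^n.
Step 2: Rate has units M·day⁻¹; concentration term has units M^0.
Step 3: k = rate / (concentration)^n, so units of k = M^(1-0)·day⁻¹ = M·day⁻¹.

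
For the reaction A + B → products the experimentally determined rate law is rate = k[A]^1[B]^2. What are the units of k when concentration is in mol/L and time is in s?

(mol/L)⁻²·s⁻¹

Step 1: Overall order = 1 + 2 = 3.
Step 2: rate has units mol/L·s⁻¹; [A]^1[B]^2 has units (mol/L)^3.
Step 3: k = rate/([A]^1[B]^2), so units of k = (mol/L)^(1-3)·s⁻¹ = (mol/L)⁻²·s⁻¹.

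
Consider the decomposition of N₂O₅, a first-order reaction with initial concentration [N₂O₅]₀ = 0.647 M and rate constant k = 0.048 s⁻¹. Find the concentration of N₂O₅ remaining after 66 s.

0.02723 M

Step 1: For a first-order reaction: [N₂O₅] = [N₂O₅]₀ × e^(-kt)
Step 2: [N₂O₅] = 0.647 × e^(-0.048 × 66)
Step 3: [N₂O₅] = 0.647 × e^(-3.168)
Step 4: [N₂O₅] = 0.647 × 0.0420877 = 0.02723 M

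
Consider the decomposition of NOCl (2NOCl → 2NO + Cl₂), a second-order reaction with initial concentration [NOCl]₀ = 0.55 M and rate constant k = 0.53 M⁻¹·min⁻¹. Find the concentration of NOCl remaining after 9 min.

0.1518 M

Step 1: For a second-order reaction: 1/[NOCl] = 1/[NOCl]₀ + kt
Step 2: 1/[NOCl] = 1/0.55 + 0.53 × 9
Step 3: 1/[NOCl] = 1.818 + 4.77 = 6.588
Step 4: [NOCl] = 1/6.588 = 0.1518 M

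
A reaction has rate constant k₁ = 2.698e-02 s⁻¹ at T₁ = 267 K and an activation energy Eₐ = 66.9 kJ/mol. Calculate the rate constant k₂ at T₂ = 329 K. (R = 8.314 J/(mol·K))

7.899e+00 s⁻¹

Step 1: Use the two-temperature Arrhenius form: ln(k₂/k₁) = -Eₐ/R × (1/T₂ - 1/T₁)
Step 2: Convert Eₐ to J/mol: 66.9 kJ/mol = 66900 J/mol
Step 3: 1/T₂ - 1/T₁ = 1/329 - 1/267 = -7.058047e-04 K⁻¹
Step 4: ln(k₂/k₁) = -66900/8.314 × -7.058047e-04 = 5.67938
Step 5: k₂ = k₁ × exp(5.67938) = 2.698e-02 × 2.92768e+02 = 7.899e+00 s⁻¹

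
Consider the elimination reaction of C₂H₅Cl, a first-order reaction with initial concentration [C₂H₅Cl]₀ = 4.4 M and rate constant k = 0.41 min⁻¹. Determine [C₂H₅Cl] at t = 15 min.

0.009387 M

Step 1: For a first-order reaction: [C₂H₅Cl] = [C₂H₅Cl]₀ × e^(-kt)
Step 2: [C₂H₅Cl] = 4.4 × e^(-0.41 × 15)
Step 3: [C₂H₅Cl] = 4.4 × e^(-6.15)
Step 4: [C₂H₅Cl] = 4.4 × 0.00213348 = 0.009387 M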